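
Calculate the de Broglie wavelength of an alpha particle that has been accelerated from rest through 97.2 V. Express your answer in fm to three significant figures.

KE = 2eV = 2 × 1.602 × 10⁻¹⁹ × 97.20 = 3.114 × 10⁻¹⁷ J.
p = √(2mKE) = √(2 × 6.645 × 10⁻²⁷ × 3.114 × 10⁻¹⁷) = 6.433 × 10⁻²² kg·m/s.
λ = h/p = 6.626 × 10⁻³⁴ / 6.433 × 10⁻²² = 1.03 × 10⁻¹² m = 1030 fm.

λ = 1030 fm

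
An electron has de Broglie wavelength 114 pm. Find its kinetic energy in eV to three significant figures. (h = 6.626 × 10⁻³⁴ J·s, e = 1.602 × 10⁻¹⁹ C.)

p = h/λ = 6.626 × 10⁻³⁴ / 1.140 × 10⁻¹⁰ = 5.812 × 10⁻²⁴ kg·m/s.
KE = p²/(2m) = (5.812 × 10⁻²⁴)² / (2 × 9.109 × 10⁻³¹) = 1.854 × 10⁻¹⁷ J = 116 eV.

KE = 116 eV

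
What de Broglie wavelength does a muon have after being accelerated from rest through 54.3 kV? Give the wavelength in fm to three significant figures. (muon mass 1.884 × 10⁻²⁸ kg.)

KE = eV = 1.602 × 10⁻¹⁹ × 5.430 × 10⁴ = 8.699 × 10⁻¹⁵ J.
p = √(2mKE) = √(2 × 1.884 × 10⁻²⁸ × 8.699 × 10⁻¹⁵) = 1.810 × 10⁻²¹ kg·m/s.
λ = h/p = 6.626 × 10⁻³⁴ / 1.810 × 10⁻²¹ = 3.66 × 10⁻¹³ m = 366 fm.

λ = 366 fm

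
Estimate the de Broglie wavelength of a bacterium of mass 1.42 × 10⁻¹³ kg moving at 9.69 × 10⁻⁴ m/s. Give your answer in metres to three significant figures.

p = mv = 1.42 × 10⁻¹³ × 9.69 × 10⁻⁴ = 1.376 × 10⁻¹⁶ kg·m/s.
λ = h/p = 6.626 × 10⁻³⁴ / 1.376 × 10⁻¹⁶ = 4.82 × 10⁻¹⁸ m.

λ = 4.82 × 10⁻¹⁸ m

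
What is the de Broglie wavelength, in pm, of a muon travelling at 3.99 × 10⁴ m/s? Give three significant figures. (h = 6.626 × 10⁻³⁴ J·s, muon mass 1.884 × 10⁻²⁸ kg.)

λ = 88.1 pm

p = mv = 1.884 × 10⁻²⁸ × 3.99 × 10⁴ = 7.517 × 10⁻²⁴ kg·m/s.
λ = h/p = 6.626 × 10⁻³⁴ / 7.517 × 10⁻²⁴ = 8.81 × 10⁻¹¹ m = 88.1 pm.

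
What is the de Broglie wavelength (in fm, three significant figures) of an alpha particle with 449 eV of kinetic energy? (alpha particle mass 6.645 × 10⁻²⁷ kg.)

λ = 678 fm

KE = 449 eV = 7.193 × 10⁻¹⁷ J.
p = √(2mKE) = √(2 × 6.645 × 10⁻²⁷ × 7.193 × 10⁻¹⁷) = 9.777 × 10⁻²² kg·m/s.
λ = h/p = 6.626 × 10⁻³⁴ / 9.777 × 10⁻²² = 6.78 × 10⁻¹³ m = 678 fm.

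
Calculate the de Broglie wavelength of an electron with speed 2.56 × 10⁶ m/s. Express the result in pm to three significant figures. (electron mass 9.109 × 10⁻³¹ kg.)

λ = 284 pm

p = mv = 9.109 × 10⁻³¹ × 2.56 × 10⁶ = 2.332 × 10⁻²⁴ kg·m/s.
λ = h/p = 6.626 × 10⁻³⁴ / 2.332 × 10⁻²⁴ = 2.84 × 10⁻¹⁰ m = 284 pm.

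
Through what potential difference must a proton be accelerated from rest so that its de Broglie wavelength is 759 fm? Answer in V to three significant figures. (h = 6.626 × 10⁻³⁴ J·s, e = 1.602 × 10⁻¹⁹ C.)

p = h/λ = 6.626 × 10⁻³⁴ / 7.590 × 10⁻¹³ = 8.730 × 10⁻²² kg·m/s.
KE = p²/(2m) = 2.278 × 10⁻¹⁶ J.
V = KE/e = 2.278 × 10⁻¹⁶ / (1.602 × 10⁻¹⁹) = 1420 V.

V = 1420 V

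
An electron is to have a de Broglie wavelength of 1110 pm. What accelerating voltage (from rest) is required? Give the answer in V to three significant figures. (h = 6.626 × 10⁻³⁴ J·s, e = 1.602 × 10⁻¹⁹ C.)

p = h/λ = 6.626 × 10⁻³⁴ / 1.110 × 10⁻⁹ = 5.969 × 10⁻²⁵ kg·m/s.
KE = p²/(2m) = 1.956 × 10⁻¹⁹ J.
V = KE/e = 1.956 × 10⁻¹⁹ / (1.602 × 10⁻¹⁹) = 1.22 V.

V = 1.22 V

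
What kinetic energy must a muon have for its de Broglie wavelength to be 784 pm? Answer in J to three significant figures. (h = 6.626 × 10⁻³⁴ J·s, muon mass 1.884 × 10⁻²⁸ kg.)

KE = 1.90 × 10⁻²¹ J

p = h/λ = 6.626 × 10⁻³⁴ / 7.840 × 10⁻¹⁰ = 8.452 × 10⁻²⁵ kg·m/s.
KE = p²/(2m) = (8.452 × 10⁻²⁵)² / (2 × 1.884 × 10⁻²⁸) = 1.896 × 10⁻²¹ J = 1.90 × 10⁻²¹ J.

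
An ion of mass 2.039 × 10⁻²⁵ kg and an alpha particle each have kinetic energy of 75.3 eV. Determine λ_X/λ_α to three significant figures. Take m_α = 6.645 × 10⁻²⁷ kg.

At fixed KE, p = √(2mKE) so λ = h/p ∝ 1/√m.
λ_X/λ_α = √(m_α/m_X) = √(6.645 × 10⁻²⁷/2.039 × 10⁻²⁵) = √(0.03259) = 0.181.

λ_X/λ_α = 0.181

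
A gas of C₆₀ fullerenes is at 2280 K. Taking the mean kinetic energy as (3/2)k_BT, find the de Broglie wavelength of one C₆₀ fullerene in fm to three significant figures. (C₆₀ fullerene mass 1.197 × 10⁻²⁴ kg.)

λ = 1970 fm

KE = (3/2)k_BT = 1.5 × 1.381 × 10⁻²³ × 2280 = 4.723 × 10⁻²⁰ J.
p = √(2mKE) = √(2 × 1.197 × 10⁻²⁴ × 4.723 × 10⁻²⁰) = 3.363 × 10⁻²² kg·m/s.
λ = h/p = 1.97 × 10⁻¹² m = 1970 fm.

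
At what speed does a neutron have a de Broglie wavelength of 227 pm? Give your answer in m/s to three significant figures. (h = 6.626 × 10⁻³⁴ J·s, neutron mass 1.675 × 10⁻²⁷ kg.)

v = 1740 m/s

p = h/λ = 6.626 × 10⁻³⁴ / 2.270 × 10⁻¹⁰ = 2.919 × 10⁻²⁴ kg·m/s.
v = p/m = 2.919 × 10⁻²⁴ / 1.675 × 10⁻²⁷ = 1.74 × 10³ m/s = 1740 m/s.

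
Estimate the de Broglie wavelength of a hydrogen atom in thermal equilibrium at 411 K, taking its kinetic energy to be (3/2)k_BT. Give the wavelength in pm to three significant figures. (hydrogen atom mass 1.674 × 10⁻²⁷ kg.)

KE = (3/2)k_BT = 1.5 × 1.381 × 10⁻²³ × 411 = 8.514 × 10⁻²¹ J.
p = √(2mKE) = √(2 × 1.674 × 10⁻²⁷ × 8.514 × 10⁻²¹) = 5.339 × 10⁻²⁴ kg·m/s.
λ = h/p = 1.24 × 10⁻¹⁰ m = 124 pm.

λ = 124 pm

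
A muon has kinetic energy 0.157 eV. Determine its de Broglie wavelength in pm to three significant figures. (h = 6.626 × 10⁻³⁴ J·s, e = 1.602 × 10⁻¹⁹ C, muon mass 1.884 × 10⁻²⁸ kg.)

λ = 215 pm

KE = 0.157 eV = 2.515 × 10⁻²⁰ J.
p = √(2mKE) = √(2 × 1.884 × 10⁻²⁸ × 2.515 × 10⁻²⁰) = 3.078 × 10⁻²⁴ kg·m/s.
λ = h/p = 6.626 × 10⁻³⁴ / 3.078 × 10⁻²⁴ = 2.15 × 10⁻¹⁰ m = 215 pm.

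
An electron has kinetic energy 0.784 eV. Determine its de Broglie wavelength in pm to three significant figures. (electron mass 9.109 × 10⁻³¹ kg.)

KE = 0.784 eV = 1.256 × 10⁻¹⁹ J.
p = √(2mKE) = √(2 × 9.109 × 10⁻³¹ × 1.256 × 10⁻¹⁹) = 4.783 × 10⁻²⁵ kg·m/s.
λ = h/p = 6.626 × 10⁻³⁴ / 4.783 × 10⁻²⁵ = 1.39 × 10⁻⁹ m = 1390 pm.

λ = 1390 pm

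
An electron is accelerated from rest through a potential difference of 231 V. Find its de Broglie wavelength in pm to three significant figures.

λ = 80.7 pm

KE = eV = 1.602 × 10⁻¹⁹ × 231.0 = 3.701 × 10⁻¹⁷ J.
p = √(2mKE) = √(2 × 9.109 × 10⁻³¹ × 3.701 × 10⁻¹⁷) = 8.211 × 10⁻²⁴ kg·m/s.
λ = h/p = 6.626 × 10⁻³⁴ / 8.211 × 10⁻²⁴ = 8.07 × 10⁻¹¹ m = 80.7 pm.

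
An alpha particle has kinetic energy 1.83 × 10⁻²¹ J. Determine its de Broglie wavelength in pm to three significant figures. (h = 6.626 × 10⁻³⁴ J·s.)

p = √(2mKE) = √(2 × 6.645 × 10⁻²⁷ × 1.830 × 10⁻²¹) = 4.932 × 10⁻²⁴ kg·m/s.
λ = h/p = 6.626 × 10⁻³⁴ / 4.932 × 10⁻²⁴ = 1.34 × 10⁻¹⁰ m = 134 pm.

λ = 134 pm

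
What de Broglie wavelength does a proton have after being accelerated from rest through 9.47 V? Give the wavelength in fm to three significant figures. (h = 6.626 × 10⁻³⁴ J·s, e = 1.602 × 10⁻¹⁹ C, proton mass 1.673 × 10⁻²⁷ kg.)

KE = eV = 1.602 × 10⁻¹⁹ × 9.470 = 1.517 × 10⁻¹⁸ J.
p = √(2mKE) = √(2 × 1.673 × 10⁻²⁷ × 1.517 × 10⁻¹⁸) = 7.125 × 10⁻²³ kg·m/s.
λ = h/p = 6.626 × 10⁻³⁴ / 7.125 × 10⁻²³ = 9.30 × 10⁻¹² m = 9300 fm.

λ = 9300 fm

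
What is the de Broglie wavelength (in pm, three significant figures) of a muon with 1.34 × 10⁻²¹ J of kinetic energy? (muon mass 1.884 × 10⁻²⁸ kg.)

p = √(2mKE) = √(2 × 1.884 × 10⁻²⁸ × 1.340 × 10⁻²¹) = 7.106 × 10⁻²⁵ kg·m/s.
λ = h/p = 6.626 × 10⁻³⁴ / 7.106 × 10⁻²⁵ = 9.32 × 10⁻¹⁰ m = 932 pm.

λ = 932 pm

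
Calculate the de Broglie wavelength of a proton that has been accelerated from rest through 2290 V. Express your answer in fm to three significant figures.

KE = eV = 1.602 × 10⁻¹⁹ × 2290 = 3.669 × 10⁻¹⁶ J.
p = √(2mKE) = √(2 × 1.673 × 10⁻²⁷ × 3.669 × 10⁻¹⁶) = 1.108 × 10⁻²¹ kg·m/s.
λ = h/p = 6.626 × 10⁻³⁴ / 1.108 × 10⁻²¹ = 5.98 × 10⁻¹³ m = 598 fm.

λ = 598 fm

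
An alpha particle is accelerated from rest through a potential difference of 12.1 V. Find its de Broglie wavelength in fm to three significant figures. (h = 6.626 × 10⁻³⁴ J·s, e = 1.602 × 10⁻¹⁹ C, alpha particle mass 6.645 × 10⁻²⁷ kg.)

KE = 2eV = 2 × 1.602 × 10⁻¹⁹ × 12.10 = 3.877 × 10⁻¹⁸ J.
p = √(2mKE) = √(2 × 6.645 × 10⁻²⁷ × 3.877 × 10⁻¹⁸) = 2.270 × 10⁻²² kg·m/s.
λ = h/p = 6.626 × 10⁻³⁴ / 2.270 × 10⁻²² = 2.92 × 10⁻¹² m = 2920 fm.

λ = 2920 fm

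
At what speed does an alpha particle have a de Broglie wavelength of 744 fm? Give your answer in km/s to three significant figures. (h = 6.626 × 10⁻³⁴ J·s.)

p = h/λ = 6.626 × 10⁻³⁴ / 7.440 × 10⁻¹³ = 8.906 × 10⁻²² kg·m/s.
v = p/m = 8.906 × 10⁻²² / 6.645 × 10⁻²⁷ = 1.34 × 10⁵ m/s = 134 km/s.

v = 134 km/s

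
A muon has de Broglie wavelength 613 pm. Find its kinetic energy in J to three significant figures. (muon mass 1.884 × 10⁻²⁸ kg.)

p = h/λ = 6.626 × 10⁻³⁴ / 6.130 × 10⁻¹⁰ = 1.081 × 10⁻²⁴ kg·m/s.
KE = p²/(2m) = (1.081 × 10⁻²⁴)² / (2 × 1.884 × 10⁻²⁸) = 3.101 × 10⁻²¹ J = 3.10 × 10⁻²¹ J.

KE = 3.10 × 10⁻²¹ J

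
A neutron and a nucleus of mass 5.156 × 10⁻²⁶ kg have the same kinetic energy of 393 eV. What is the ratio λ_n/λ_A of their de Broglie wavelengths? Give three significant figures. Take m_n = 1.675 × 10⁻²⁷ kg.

λ_n/λ_A = 5.55

At fixed KE, p = √(2mKE) so λ = h/p ∝ 1/√m.
λ_n/λ_A = √(m_A/m_n) = √(5.156 × 10⁻²⁶/1.675 × 10⁻²⁷) = √(30.78) = 5.55.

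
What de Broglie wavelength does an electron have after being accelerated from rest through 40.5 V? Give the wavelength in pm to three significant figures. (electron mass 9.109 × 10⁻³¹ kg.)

λ = 193 pm

KE = eV = 1.602 × 10⁻¹⁹ × 40.50 = 6.488 × 10⁻¹⁸ J.
p = √(2mKE) = √(2 × 9.109 × 10⁻³¹ × 6.488 × 10⁻¹⁸) = 3.438 × 10⁻²⁴ kg·m/s.
λ = h/p = 6.626 × 10⁻³⁴ / 3.438 × 10⁻²⁴ = 1.93 × 10⁻¹⁰ m = 193 pm.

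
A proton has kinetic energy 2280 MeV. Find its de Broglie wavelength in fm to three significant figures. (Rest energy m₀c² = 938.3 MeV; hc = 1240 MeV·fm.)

λ = 0.403 fm

Total energy E = KE + m₀c² = 2280 + 938.3 = 3218.3 MeV.
(pc)² = E² − (m₀c²)² = (3218.3)² − (938.3)² = 9.477 × 10⁶ MeV², so pc = 3078 MeV.
λ = hc/(pc) = 1240 MeV·fm / 3078 MeV = 0.403 fm.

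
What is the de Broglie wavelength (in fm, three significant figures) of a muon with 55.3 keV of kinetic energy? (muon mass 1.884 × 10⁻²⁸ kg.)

λ = 363 fm

KE = 55.3 keV = 8.859 × 10⁻¹⁵ J.
p = √(2mKE) = √(2 × 1.884 × 10⁻²⁸ × 8.859 × 10⁻¹⁵) = 1.827 × 10⁻²¹ kg·m/s.
λ = h/p = 6.626 × 10⁻³⁴ / 1.827 × 10⁻²¹ = 3.63 × 10⁻¹³ m = 363 fm.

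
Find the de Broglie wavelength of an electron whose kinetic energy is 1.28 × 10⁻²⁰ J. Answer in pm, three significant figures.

p = √(2mKE) = √(2 × 9.109 × 10⁻³¹ × 1.280 × 10⁻²⁰) = 1.527 × 10⁻²⁵ kg·m/s.
λ = h/p = 6.626 × 10⁻³⁴ / 1.527 × 10⁻²⁵ = 4.34 × 10⁻⁹ m = 4340 pm.

λ = 4340 pm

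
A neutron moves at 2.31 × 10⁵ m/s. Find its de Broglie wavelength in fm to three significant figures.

p = mv = 1.675 × 10⁻²⁷ × 2.31 × 10⁵ = 3.869 × 10⁻²² kg·m/s.
λ = h/p = 6.626 × 10⁻³⁴ / 3.869 × 10⁻²² = 1.71 × 10⁻¹² m = 1710 fm.

λ = 1710 fm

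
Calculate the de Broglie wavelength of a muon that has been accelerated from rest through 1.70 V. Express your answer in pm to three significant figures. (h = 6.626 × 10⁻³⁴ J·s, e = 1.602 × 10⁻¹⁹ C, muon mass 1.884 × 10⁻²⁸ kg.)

KE = eV = 1.602 × 10⁻¹⁹ × 1.700 = 2.723 × 10⁻¹⁹ J.
p = √(2mKE) = √(2 × 1.884 × 10⁻²⁸ × 2.723 × 10⁻¹⁹) = 1.013 × 10⁻²³ kg·m/s.
λ = h/p = 6.626 × 10⁻³⁴ / 1.013 × 10⁻²³ = 6.54 × 10⁻¹¹ m = 65.4 pm.

λ = 65.4 pm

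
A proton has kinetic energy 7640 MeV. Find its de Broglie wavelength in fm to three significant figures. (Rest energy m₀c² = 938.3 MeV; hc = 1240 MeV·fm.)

λ = 0.145 fm

Total energy E = KE + m₀c² = 7640 + 938.3 = 8578.3 MeV.
(pc)² = E² − (m₀c²)² = (8578.3)² − (938.3)² = 7.271 × 10⁷ MeV², so pc = 8527 MeV.
λ = hc/(pc) = 1240 MeV·fm / 8527 MeV = 0.145 fm.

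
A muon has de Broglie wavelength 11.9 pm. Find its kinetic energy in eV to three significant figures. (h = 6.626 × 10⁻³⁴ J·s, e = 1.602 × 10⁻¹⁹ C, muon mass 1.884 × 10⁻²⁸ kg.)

p = h/λ = 6.626 × 10⁻³⁴ / 1.190 × 10⁻¹¹ = 5.568 × 10⁻²³ kg·m/s.
KE = p²/(2m) = (5.568 × 10⁻²³)² / (2 × 1.884 × 10⁻²⁸) = 8.228 × 10⁻¹⁸ J = 51.4 eV.

KE = 51.4 eV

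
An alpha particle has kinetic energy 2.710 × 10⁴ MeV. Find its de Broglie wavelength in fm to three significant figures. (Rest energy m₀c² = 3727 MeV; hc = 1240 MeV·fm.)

λ = 0.0405 fm

Total energy E = KE + m₀c² = 2.710 × 10⁴ + 3727 = 30827 MeV.
(pc)² = E² − (m₀c²)² = (30827)² − (3727)² = 9.364 × 10⁸ MeV², so pc = 3.060 × 10⁴ MeV.
λ = hc/(pc) = 1240 MeV·fm / 3.060 × 10⁴ MeV = 0.0405 fm.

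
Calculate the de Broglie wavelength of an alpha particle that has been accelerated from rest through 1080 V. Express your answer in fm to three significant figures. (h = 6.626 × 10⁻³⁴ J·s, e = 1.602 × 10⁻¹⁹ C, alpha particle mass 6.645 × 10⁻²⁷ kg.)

KE = 2eV = 2 × 1.602 × 10⁻¹⁹ × 1080 = 3.460 × 10⁻¹⁶ J.
p = √(2mKE) = √(2 × 6.645 × 10⁻²⁷ × 3.460 × 10⁻¹⁶) = 2.144 × 10⁻²¹ kg·m/s.
λ = h/p = 6.626 × 10⁻³⁴ / 2.144 × 10⁻²¹ = 3.09 × 10⁻¹³ m = 309 fm.

λ = 309 fm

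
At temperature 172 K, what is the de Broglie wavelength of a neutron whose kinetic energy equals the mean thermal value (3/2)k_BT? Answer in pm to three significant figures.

KE = (3/2)k_BT = 1.5 × 1.381 × 10⁻²³ × 172 = 3.563 × 10⁻²¹ J.
p = √(2mKE) = √(2 × 1.675 × 10⁻²⁷ × 3.563 × 10⁻²¹) = 3.455 × 10⁻²⁴ kg·m/s.
λ = h/p = 1.92 × 10⁻¹⁰ m = 192 pm.

λ = 192 pm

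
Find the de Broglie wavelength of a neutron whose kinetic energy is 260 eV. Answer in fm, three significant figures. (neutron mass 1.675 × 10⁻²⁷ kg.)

λ = 1770 fm

KE = 260 eV = 4.165 × 10⁻¹⁷ J.
p = √(2mKE) = √(2 × 1.675 × 10⁻²⁷ × 4.165 × 10⁻¹⁷) = 3.735 × 10⁻²² kg·m/s.
λ = h/p = 6.626 × 10⁻³⁴ / 3.735 × 10⁻²² = 1.77 × 10⁻¹² m = 1770 fm.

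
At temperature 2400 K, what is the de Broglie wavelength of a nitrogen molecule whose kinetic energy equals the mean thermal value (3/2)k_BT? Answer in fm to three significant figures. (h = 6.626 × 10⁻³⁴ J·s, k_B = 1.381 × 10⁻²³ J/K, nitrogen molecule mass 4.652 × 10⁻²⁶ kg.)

λ = 9740 fm

KE = (3/2)k_BT = 1.5 × 1.381 × 10⁻²³ × 2400 = 4.972 × 10⁻²⁰ J.
p = √(2mKE) = √(2 × 4.652 × 10⁻²⁶ × 4.972 × 10⁻²⁰) = 6.801 × 10⁻²³ kg·m/s.
λ = h/p = 9.74 × 10⁻¹² m = 9740 fm.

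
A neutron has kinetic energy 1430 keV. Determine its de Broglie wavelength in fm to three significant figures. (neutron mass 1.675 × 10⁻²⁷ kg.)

λ = 23.9 fm

KE = 1430 keV = 2.291 × 10⁻¹³ J.
p = √(2mKE) = √(2 × 1.675 × 10⁻²⁷ × 2.291 × 10⁻¹³) = 2.770 × 10⁻²⁰ kg·m/s.
λ = h/p = 6.626 × 10⁻³⁴ / 2.770 × 10⁻²⁰ = 2.39 × 10⁻¹⁴ m = 23.9 fm.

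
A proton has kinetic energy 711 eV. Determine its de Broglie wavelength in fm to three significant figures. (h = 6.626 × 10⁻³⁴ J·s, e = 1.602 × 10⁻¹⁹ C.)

λ = 1070 fm

KE = 711 eV = 1.139 × 10⁻¹⁶ J.
p = √(2mKE) = √(2 × 1.673 × 10⁻²⁷ × 1.139 × 10⁻¹⁶) = 6.173 × 10⁻²² kg·m/s.
λ = h/p = 6.626 × 10⁻³⁴ / 6.173 × 10⁻²² = 1.07 × 10⁻¹² m = 1070 fm.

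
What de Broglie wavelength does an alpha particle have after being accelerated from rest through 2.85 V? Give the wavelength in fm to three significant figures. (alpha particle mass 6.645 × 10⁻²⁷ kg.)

λ = 6010 fm

KE = 2eV = 2 × 1.602 × 10⁻¹⁹ × 2.850 = 9.131 × 10⁻¹⁹ J.
p = √(2mKE) = √(2 × 6.645 × 10⁻²⁷ × 9.131 × 10⁻¹⁹) = 1.102 × 10⁻²² kg·m/s.
λ = h/p = 6.626 × 10⁻³⁴ / 1.102 × 10⁻²² = 6.01 × 10⁻¹² m = 6010 fm.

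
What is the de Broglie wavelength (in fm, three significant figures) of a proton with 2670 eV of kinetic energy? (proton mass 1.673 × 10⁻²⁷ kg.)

KE = 2670 eV = 4.277 × 10⁻¹⁶ J.
p = √(2mKE) = √(2 × 1.673 × 10⁻²⁷ × 4.277 × 10⁻¹⁶) = 1.196 × 10⁻²¹ kg·m/s.
λ = h/p = 6.626 × 10⁻³⁴ / 1.196 × 10⁻²¹ = 5.54 × 10⁻¹³ m = 554 fm.

λ = 554 fm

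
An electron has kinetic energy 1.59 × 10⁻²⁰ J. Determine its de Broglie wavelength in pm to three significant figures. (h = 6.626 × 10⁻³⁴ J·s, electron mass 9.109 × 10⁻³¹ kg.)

p = √(2mKE) = √(2 × 9.109 × 10⁻³¹ × 1.590 × 10⁻²⁰) = 1.702 × 10⁻²⁵ kg·m/s.
λ = h/p = 6.626 × 10⁻³⁴ / 1.702 × 10⁻²⁵ = 3.89 × 10⁻⁹ m = 3890 pm.

λ = 3890 pm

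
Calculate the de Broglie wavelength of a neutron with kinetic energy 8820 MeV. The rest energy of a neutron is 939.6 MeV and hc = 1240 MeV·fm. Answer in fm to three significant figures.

Total energy E = KE + m₀c² = 8820 + 939.6 = 9759.6 MeV.
(pc)² = E² − (m₀c²)² = (9759.6)² − (939.6)² = 9.437 × 10⁷ MeV², so pc = 9714 MeV.
λ = hc/(pc) = 1240 MeV·fm / 9714 MeV = 0.128 fm.

λ = 0.128 fm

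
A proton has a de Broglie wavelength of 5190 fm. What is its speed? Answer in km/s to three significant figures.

p = h/λ = 6.626 × 10⁻³⁴ / 5.190 × 10⁻¹² = 1.277 × 10⁻²² kg·m/s.
v = p/m = 1.277 × 10⁻²² / 1.673 × 10⁻²⁷ = 7.63 × 10⁴ m/s = 76.3 km/s.

v = 76.3 km/s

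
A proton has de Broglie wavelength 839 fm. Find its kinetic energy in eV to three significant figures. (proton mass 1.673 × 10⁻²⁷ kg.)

KE = 1160 eV

p = h/λ = 6.626 × 10⁻³⁴ / 8.390 × 10⁻¹³ = 7.897 × 10⁻²² kg·m/s.
KE = p²/(2m) = (7.897 × 10⁻²²)² / (2 × 1.673 × 10⁻²⁷) = 1.864 × 10⁻¹⁶ J = 1160 eV.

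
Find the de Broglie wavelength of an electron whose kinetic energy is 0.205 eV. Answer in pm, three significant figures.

λ = 2710 pm

KE = 0.205 eV = 3.284 × 10⁻²⁰ J.
p = √(2mKE) = √(2 × 9.109 × 10⁻³¹ × 3.284 × 10⁻²⁰) = 2.446 × 10⁻²⁵ kg·m/s.
λ = h/p = 6.626 × 10⁻³⁴ / 2.446 × 10⁻²⁵ = 2.71 × 10⁻⁹ m = 2710 pm.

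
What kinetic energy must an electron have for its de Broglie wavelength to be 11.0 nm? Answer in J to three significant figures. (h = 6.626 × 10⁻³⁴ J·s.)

KE = 1.99 × 10⁻²¹ J

p = h/λ = 6.626 × 10⁻³⁴ / 1.100 × 10⁻⁸ = 6.024 × 10⁻²⁶ kg·m/s.
KE = p²/(2m) = (6.024 × 10⁻²⁶)² / (2 × 9.109 × 10⁻³¹) = 1.992 × 10⁻²¹ J = 1.99 × 10⁻²¹ J.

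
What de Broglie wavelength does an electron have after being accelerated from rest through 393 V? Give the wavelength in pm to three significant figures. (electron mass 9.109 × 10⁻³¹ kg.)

λ = 61.9 pm

KE = eV = 1.602 × 10⁻¹⁹ × 393.0 = 6.296 × 10⁻¹⁷ J.
p = √(2mKE) = √(2 × 9.109 × 10⁻³¹ × 6.296 × 10⁻¹⁷) = 1.071 × 10⁻²³ kg·m/s.
λ = h/p = 6.626 × 10⁻³⁴ / 1.071 × 10⁻²³ = 6.19 × 10⁻¹¹ m = 61.9 pm.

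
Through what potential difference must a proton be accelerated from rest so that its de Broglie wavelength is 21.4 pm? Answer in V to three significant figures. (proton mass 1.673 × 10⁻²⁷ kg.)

p = h/λ = 6.626 × 10⁻³⁴ / 2.140 × 10⁻¹¹ = 3.096 × 10⁻²³ kg·m/s.
KE = p²/(2m) = 2.865 × 10⁻¹⁹ J.
V = KE/e = 2.865 × 10⁻¹⁹ / (1.602 × 10⁻¹⁹) = 1.79 V.

V = 1.79 V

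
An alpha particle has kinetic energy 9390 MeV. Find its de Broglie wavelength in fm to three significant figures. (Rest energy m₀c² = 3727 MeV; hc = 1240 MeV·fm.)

Total energy E = KE + m₀c² = 9390 + 3727 = 13117 MeV.
(pc)² = E² − (m₀c²)² = (13117)² − (3727)² = 1.582 × 10⁸ MeV², so pc = 1.258 × 10⁴ MeV.
λ = hc/(pc) = 1240 MeV·fm / 1.258 × 10⁴ MeV = 0.0986 fm.

λ = 0.0986 fm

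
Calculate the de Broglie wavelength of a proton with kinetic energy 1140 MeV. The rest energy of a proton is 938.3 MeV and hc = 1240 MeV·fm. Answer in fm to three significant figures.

Total energy E = KE + m₀c² = 1140 + 938.3 = 2078.3 MeV.
(pc)² = E² − (m₀c²)² = (2078.3)² − (938.3)² = 3.439 × 10⁶ MeV², so pc = 1854 MeV.
λ = hc/(pc) = 1240 MeV·fm / 1854 MeV = 0.669 fm.

λ = 0.669 fm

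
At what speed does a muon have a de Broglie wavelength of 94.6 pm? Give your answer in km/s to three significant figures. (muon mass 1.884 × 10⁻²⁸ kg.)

v = 37.2 km/s

p = h/λ = 6.626 × 10⁻³⁴ / 9.460 × 10⁻¹¹ = 7.004 × 10⁻²⁴ kg·m/s.
v = p/m = 7.004 × 10⁻²⁴ / 1.884 × 10⁻²⁸ = 3.72 × 10⁴ m/s = 37.2 km/s.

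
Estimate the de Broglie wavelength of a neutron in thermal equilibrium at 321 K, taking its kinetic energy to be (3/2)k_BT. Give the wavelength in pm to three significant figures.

λ = 140 pm

KE = (3/2)k_BT = 1.5 × 1.381 × 10⁻²³ × 321 = 6.650 × 10⁻²¹ J.
p = √(2mKE) = √(2 × 1.675 × 10⁻²⁷ × 6.650 × 10⁻²¹) = 4.720 × 10⁻²⁴ kg·m/s.
λ = h/p = 1.40 × 10⁻¹⁰ m = 140 pm.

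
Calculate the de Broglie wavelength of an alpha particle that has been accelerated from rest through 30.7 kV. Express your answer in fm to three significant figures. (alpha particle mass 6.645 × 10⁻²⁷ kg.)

KE = 2eV = 2 × 1.602 × 10⁻¹⁹ × 3.070 × 10⁴ = 9.836 × 10⁻¹⁵ J.
p = √(2mKE) = √(2 × 6.645 × 10⁻²⁷ × 9.836 × 10⁻¹⁵) = 1.143 × 10⁻²⁰ kg·m/s.
λ = h/p = 6.626 × 10⁻³⁴ / 1.143 × 10⁻²⁰ = 5.80 × 10⁻¹⁴ m = 58.0 fm.

λ = 58.0 fm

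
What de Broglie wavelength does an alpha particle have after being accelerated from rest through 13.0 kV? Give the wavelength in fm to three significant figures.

KE = 2eV = 2 × 1.602 × 10⁻¹⁹ × 1.300 × 10⁴ = 4.165 × 10⁻¹⁵ J.
p = √(2mKE) = √(2 × 6.645 × 10⁻²⁷ × 4.165 × 10⁻¹⁵) = 7.440 × 10⁻²¹ kg·m/s.
λ = h/p = 6.626 × 10⁻³⁴ / 7.440 × 10⁻²¹ = 8.91 × 10⁻¹⁴ m = 89.1 fm.

λ = 89.1 fm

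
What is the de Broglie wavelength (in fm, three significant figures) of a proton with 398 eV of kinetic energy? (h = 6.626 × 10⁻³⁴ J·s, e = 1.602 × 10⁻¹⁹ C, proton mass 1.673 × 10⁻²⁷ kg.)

λ = 1430 fm

KE = 398 eV = 6.376 × 10⁻¹⁷ J.
p = √(2mKE) = √(2 × 1.673 × 10⁻²⁷ × 6.376 × 10⁻¹⁷) = 4.619 × 10⁻²² kg·m/s.
λ = h/p = 6.626 × 10⁻³⁴ / 4.619 × 10⁻²² = 1.43 × 10⁻¹² m = 1430 fm.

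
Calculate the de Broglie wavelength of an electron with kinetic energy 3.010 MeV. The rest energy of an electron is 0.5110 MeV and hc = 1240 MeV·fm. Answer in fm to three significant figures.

Total energy E = KE + m₀c² = 3.010 + 0.5110 = 3.5210 MeV.
(pc)² = E² − (m₀c²)² = (3.5210)² − (0.5110)² = 12.14 MeV², so pc = 3.484 MeV.
λ = hc/(pc) = 1240 MeV·fm / 3.484 MeV = 356 fm.

λ = 356 fm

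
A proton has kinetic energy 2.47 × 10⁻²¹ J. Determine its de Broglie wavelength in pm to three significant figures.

p = √(2mKE) = √(2 × 1.673 × 10⁻²⁷ × 2.470 × 10⁻²¹) = 2.875 × 10⁻²⁴ kg·m/s.
λ = h/p = 6.626 × 10⁻³⁴ / 2.875 × 10⁻²⁴ = 2.30 × 10⁻¹⁰ m = 230 pm.

λ = 230 pm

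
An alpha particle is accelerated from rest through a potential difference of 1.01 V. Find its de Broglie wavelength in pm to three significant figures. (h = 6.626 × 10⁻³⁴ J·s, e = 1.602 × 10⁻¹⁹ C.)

λ = 10.1 pm

KE = 2eV = 2 × 1.602 × 10⁻¹⁹ × 1.010 = 3.236 × 10⁻¹⁹ J.
p = √(2mKE) = √(2 × 6.645 × 10⁻²⁷ × 3.236 × 10⁻¹⁹) = 6.558 × 10⁻²³ kg·m/s.
λ = h/p = 6.626 × 10⁻³⁴ / 6.558 × 10⁻²³ = 1.01 × 10⁻¹¹ m = 10.1 pm.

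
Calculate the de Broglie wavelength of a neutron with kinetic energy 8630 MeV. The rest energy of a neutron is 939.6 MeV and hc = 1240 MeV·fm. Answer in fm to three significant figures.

Total energy E = KE + m₀c² = 8630 + 939.6 = 9569.6 MeV.
(pc)² = E² − (m₀c²)² = (9569.6)² − (939.6)² = 9.069 × 10⁷ MeV², so pc = 9523 MeV.
λ = hc/(pc) = 1240 MeV·fm / 9523 MeV = 0.130 fm.

λ = 0.130 fm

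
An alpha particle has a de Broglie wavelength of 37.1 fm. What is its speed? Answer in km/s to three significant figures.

v = 2690 km/s

p = h/λ = 6.626 × 10⁻³⁴ / 3.710 × 10⁻¹⁴ = 1.786 × 10⁻²⁰ kg·m/s.
v = p/m = 1.786 × 10⁻²⁰ / 6.645 × 10⁻²⁷ = 2.69 × 10⁶ m/s = 2690 km/s.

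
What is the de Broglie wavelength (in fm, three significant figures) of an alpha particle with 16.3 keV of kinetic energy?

KE = 16.3 keV = 2.611 × 10⁻¹⁵ J.
p = √(2mKE) = √(2 × 6.645 × 10⁻²⁷ × 2.611 × 10⁻¹⁵) = 5.891 × 10⁻²¹ kg·m/s.
λ = h/p = 6.626 × 10⁻³⁴ / 5.891 × 10⁻²¹ = 1.12 × 10⁻¹³ m = 112 fm.

λ = 112 fm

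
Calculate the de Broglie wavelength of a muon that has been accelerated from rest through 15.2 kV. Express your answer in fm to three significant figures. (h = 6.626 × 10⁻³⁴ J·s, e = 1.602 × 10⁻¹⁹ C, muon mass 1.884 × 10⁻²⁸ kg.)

λ = 692 fm

KE = eV = 1.602 × 10⁻¹⁹ × 1.520 × 10⁴ = 2.435 × 10⁻¹⁵ J.
p = √(2mKE) = √(2 × 1.884 × 10⁻²⁸ × 2.435 × 10⁻¹⁵) = 9.579 × 10⁻²² kg·m/s.
λ = h/p = 6.626 × 10⁻³⁴ / 9.579 × 10⁻²² = 6.92 × 10⁻¹³ m = 692 fm.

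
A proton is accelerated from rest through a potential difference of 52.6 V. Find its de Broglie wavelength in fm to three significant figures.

KE = eV = 1.602 × 10⁻¹⁹ × 52.60 = 8.427 × 10⁻¹⁸ J.
p = √(2mKE) = √(2 × 1.673 × 10⁻²⁷ × 8.427 × 10⁻¹⁸) = 1.679 × 10⁻²² kg·m/s.
λ = h/p = 6.626 × 10⁻³⁴ / 1.679 × 10⁻²² = 3.95 × 10⁻¹² m = 3950 fm.

λ = 3950 fm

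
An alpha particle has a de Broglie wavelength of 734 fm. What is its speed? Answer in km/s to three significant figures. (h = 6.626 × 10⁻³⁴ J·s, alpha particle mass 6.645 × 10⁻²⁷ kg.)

p = h/λ = 6.626 × 10⁻³⁴ / 7.340 × 10⁻¹³ = 9.027 × 10⁻²² kg·m/s.
v = p/m = 9.027 × 10⁻²² / 6.645 × 10⁻²⁷ = 1.36 × 10⁵ m/s = 136 km/s.

v = 136 km/s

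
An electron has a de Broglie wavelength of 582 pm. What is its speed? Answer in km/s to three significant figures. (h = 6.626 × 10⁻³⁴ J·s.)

p = h/λ = 6.626 × 10⁻³⁴ / 5.820 × 10⁻¹⁰ = 1.138 × 10⁻²⁴ kg·m/s.
v = p/m = 1.138 × 10⁻²⁴ / 9.109 × 10⁻³¹ = 1.25 × 10⁶ m/s = 1250 km/s.

v = 1250 km/s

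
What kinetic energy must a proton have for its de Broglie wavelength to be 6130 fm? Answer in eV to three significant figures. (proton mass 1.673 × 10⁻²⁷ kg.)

KE = 21.8 eV

p = h/λ = 6.626 × 10⁻³⁴ / 6.130 × 10⁻¹² = 1.081 × 10⁻²² kg·m/s.
KE = p²/(2m) = (1.081 × 10⁻²²)² / (2 × 1.673 × 10⁻²⁷) = 3.492 × 10⁻¹⁸ J = 21.8 eV.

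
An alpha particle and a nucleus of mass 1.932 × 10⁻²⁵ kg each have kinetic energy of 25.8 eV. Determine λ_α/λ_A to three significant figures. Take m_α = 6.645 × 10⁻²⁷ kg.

λ_α/λ_A = 5.39

At fixed KE, p = √(2mKE) so λ = h/p ∝ 1/√m.
λ_α/λ_A = √(m_A/m_α) = √(1.932 × 10⁻²⁵/6.645 × 10⁻²⁷) = √(29.07) = 5.39.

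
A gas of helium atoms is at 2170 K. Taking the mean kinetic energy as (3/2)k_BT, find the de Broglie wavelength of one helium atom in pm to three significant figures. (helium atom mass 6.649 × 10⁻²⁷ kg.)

KE = (3/2)k_BT = 1.5 × 1.381 × 10⁻²³ × 2170 = 4.495 × 10⁻²⁰ J.
p = √(2mKE) = √(2 × 6.649 × 10⁻²⁷ × 4.495 × 10⁻²⁰) = 2.445 × 10⁻²³ kg·m/s.
λ = h/p = 2.71 × 10⁻¹¹ m = 27.1 pm.

λ = 27.1 pm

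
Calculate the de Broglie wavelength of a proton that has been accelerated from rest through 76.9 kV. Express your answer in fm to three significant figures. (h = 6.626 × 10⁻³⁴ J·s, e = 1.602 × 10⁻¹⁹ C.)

λ = 103 fm

KE = eV = 1.602 × 10⁻¹⁹ × 7.690 × 10⁴ = 1.232 × 10⁻¹⁴ J.
p = √(2mKE) = √(2 × 1.673 × 10⁻²⁷ × 1.232 × 10⁻¹⁴) = 6.420 × 10⁻²¹ kg·m/s.
λ = h/p = 6.626 × 10⁻³⁴ / 6.420 × 10⁻²¹ = 1.03 × 10⁻¹³ m = 103 fm.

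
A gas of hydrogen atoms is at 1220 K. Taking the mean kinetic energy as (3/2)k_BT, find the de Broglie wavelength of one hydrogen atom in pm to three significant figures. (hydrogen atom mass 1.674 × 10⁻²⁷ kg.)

KE = (3/2)k_BT = 1.5 × 1.381 × 10⁻²³ × 1220 = 2.527 × 10⁻²⁰ J.
p = √(2mKE) = √(2 × 1.674 × 10⁻²⁷ × 2.527 × 10⁻²⁰) = 9.198 × 10⁻²⁴ kg·m/s.
λ = h/p = 7.20 × 10⁻¹¹ m = 72.0 pm.

λ = 72.0 pm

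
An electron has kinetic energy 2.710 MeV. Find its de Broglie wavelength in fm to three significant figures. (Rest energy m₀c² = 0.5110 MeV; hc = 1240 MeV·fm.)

Total energy E = KE + m₀c² = 2.710 + 0.5110 = 3.2210 MeV.
(pc)² = E² − (m₀c²)² = (3.2210)² − (0.5110)² = 10.11 MeV², so pc = 3.180 MeV.
λ = hc/(pc) = 1240 MeV·fm / 3.180 MeV = 390 fm.

λ = 390 fm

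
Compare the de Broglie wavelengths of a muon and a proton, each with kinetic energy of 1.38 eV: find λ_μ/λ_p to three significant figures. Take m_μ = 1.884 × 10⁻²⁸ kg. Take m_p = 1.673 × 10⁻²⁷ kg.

At fixed KE, p = √(2mKE) so λ = h/p ∝ 1/√m.
λ_μ/λ_p = √(m_p/m_μ) = √(1.673 × 10⁻²⁷/1.884 × 10⁻²⁸) = √(8.880) = 2.98.

λ_μ/λ_p = 2.98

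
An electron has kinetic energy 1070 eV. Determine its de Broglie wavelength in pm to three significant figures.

KE = 1070 eV = 1.714 × 10⁻¹⁶ J.
p = √(2mKE) = √(2 × 9.109 × 10⁻³¹ × 1.714 × 10⁻¹⁶) = 1.767 × 10⁻²³ kg·m/s.
λ = h/p = 6.626 × 10⁻³⁴ / 1.767 × 10⁻²³ = 3.75 × 10⁻¹¹ m = 37.5 pm.

λ = 37.5 pm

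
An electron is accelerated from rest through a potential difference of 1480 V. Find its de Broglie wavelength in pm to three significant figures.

λ = 31.9 pm

KE = eV = 1.602 × 10⁻¹⁹ × 1480 = 2.371 × 10⁻¹⁶ J.
p = √(2mKE) = √(2 × 9.109 × 10⁻³¹ × 2.371 × 10⁻¹⁶) = 2.078 × 10⁻²³ kg·m/s.
λ = h/p = 6.626 × 10⁻³⁴ / 2.078 × 10⁻²³ = 3.19 × 10⁻¹¹ m = 31.9 pm.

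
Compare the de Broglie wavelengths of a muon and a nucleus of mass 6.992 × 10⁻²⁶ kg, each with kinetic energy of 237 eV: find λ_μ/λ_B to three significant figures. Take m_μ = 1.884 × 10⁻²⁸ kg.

λ_μ/λ_B = 19.3

At fixed KE, p = √(2mKE) so λ = h/p ∝ 1/√m.
λ_μ/λ_B = √(m_B/m_μ) = √(6.992 × 10⁻²⁶/1.884 × 10⁻²⁸) = √(371.1) = 19.3.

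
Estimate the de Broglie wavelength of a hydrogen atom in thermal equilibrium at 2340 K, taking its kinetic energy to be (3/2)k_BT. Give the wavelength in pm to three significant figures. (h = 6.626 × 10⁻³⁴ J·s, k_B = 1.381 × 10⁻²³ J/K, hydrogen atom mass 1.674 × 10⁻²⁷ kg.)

KE = (3/2)k_BT = 1.5 × 1.381 × 10⁻²³ × 2340 = 4.847 × 10⁻²⁰ J.
p = √(2mKE) = √(2 × 1.674 × 10⁻²⁷ × 4.847 × 10⁻²⁰) = 1.274 × 10⁻²³ kg·m/s.
λ = h/p = 5.20 × 10⁻¹¹ m = 52.0 pm.

λ = 52.0 pm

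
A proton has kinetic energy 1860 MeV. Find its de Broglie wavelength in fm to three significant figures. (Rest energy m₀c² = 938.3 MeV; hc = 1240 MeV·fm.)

Total energy E = KE + m₀c² = 1860 + 938.3 = 2798.3 MeV.
(pc)² = E² − (m₀c²)² = (2798.3)² − (938.3)² = 6.950 × 10⁶ MeV², so pc = 2636 MeV.
λ = hc/(pc) = 1240 MeV·fm / 2636 MeV = 0.470 fm.

λ = 0.470 fm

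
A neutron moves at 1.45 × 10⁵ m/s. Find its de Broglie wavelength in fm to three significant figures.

λ = 2730 fm

p = mv = 1.675 × 10⁻²⁷ × 1.45 × 10⁵ = 2.429 × 10⁻²² kg·m/s.
λ = h/p = 6.626 × 10⁻³⁴ / 2.429 × 10⁻²² = 2.73 × 10⁻¹² m = 2730 fm.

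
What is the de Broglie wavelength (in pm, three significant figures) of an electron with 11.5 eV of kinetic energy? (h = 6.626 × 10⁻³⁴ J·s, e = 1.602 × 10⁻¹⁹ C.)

λ = 362 pm

KE = 11.5 eV = 1.842 × 10⁻¹⁸ J.
p = √(2mKE) = √(2 × 9.109 × 10⁻³¹ × 1.842 × 10⁻¹⁸) = 1.832 × 10⁻²⁴ kg·m/s.
λ = h/p = 6.626 × 10⁻³⁴ / 1.832 × 10⁻²⁴ = 3.62 × 10⁻¹⁰ m = 362 pm.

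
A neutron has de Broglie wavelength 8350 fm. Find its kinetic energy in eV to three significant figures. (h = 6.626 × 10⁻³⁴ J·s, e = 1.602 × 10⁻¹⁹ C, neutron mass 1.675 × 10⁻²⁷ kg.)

KE = 11.7 eV

p = h/λ = 6.626 × 10⁻³⁴ / 8.350 × 10⁻¹² = 7.935 × 10⁻²³ kg·m/s.
KE = p²/(2m) = (7.935 × 10⁻²³)² / (2 × 1.675 × 10⁻²⁷) = 1.880 × 10⁻¹⁸ J = 11.7 eV.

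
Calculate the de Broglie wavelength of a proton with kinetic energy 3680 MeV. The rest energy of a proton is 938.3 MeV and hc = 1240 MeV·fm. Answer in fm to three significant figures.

Total energy E = KE + m₀c² = 3680 + 938.3 = 4618.3 MeV.
(pc)² = E² − (m₀c²)² = (4618.3)² − (938.3)² = 2.045 × 10⁷ MeV², so pc = 4522 MeV.
λ = hc/(pc) = 1240 MeV·fm / 4522 MeV = 0.274 fm.

λ = 0.274 fm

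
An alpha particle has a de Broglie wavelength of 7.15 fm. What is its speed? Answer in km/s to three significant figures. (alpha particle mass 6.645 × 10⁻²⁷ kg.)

p = h/λ = 6.626 × 10⁻³⁴ / 7.150 × 10⁻¹⁵ = 9.267 × 10⁻²⁰ kg·m/s.
v = p/m = 9.267 × 10⁻²⁰ / 6.645 × 10⁻²⁷ = 1.39 × 10⁷ m/s = 1.39 × 10⁴ km/s.

v = 1.39 × 10⁴ km/s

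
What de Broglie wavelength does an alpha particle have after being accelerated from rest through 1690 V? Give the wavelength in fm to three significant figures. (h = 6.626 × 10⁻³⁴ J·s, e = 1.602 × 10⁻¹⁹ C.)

KE = 2eV = 2 × 1.602 × 10⁻¹⁹ × 1690 = 5.415 × 10⁻¹⁶ J.
p = √(2mKE) = √(2 × 6.645 × 10⁻²⁷ × 5.415 × 10⁻¹⁶) = 2.683 × 10⁻²¹ kg·m/s.
λ = h/p = 6.626 × 10⁻³⁴ / 2.683 × 10⁻²¹ = 2.47 × 10⁻¹³ m = 247 fm.

λ = 247 fm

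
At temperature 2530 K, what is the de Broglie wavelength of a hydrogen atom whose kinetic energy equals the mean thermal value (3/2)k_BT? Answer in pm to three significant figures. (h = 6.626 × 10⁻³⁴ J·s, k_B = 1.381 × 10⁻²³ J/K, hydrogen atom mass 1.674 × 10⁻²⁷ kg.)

λ = 50.0 pm

KE = (3/2)k_BT = 1.5 × 1.381 × 10⁻²³ × 2530 = 5.241 × 10⁻²⁰ J.
p = √(2mKE) = √(2 × 1.674 × 10⁻²⁷ × 5.241 × 10⁻²⁰) = 1.325 × 10⁻²³ kg·m/s.
λ = h/p = 5.00 × 10⁻¹¹ m = 50.0 pm.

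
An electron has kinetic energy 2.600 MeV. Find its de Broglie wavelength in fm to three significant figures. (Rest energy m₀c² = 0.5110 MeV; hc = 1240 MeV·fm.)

λ = 404 fm

Total energy E = KE + m₀c² = 2.600 + 0.5110 = 3.1110 MeV.
(pc)² = E² − (m₀c²)² = (3.1110)² − (0.5110)² = 9.417 MeV², so pc = 3.069 MeV.
λ = hc/(pc) = 1240 MeV·fm / 3.069 MeV = 404 fm.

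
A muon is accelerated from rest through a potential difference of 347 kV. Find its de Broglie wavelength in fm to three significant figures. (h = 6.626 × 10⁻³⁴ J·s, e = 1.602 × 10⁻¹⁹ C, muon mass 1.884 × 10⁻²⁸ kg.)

KE = eV = 1.602 × 10⁻¹⁹ × 3.470 × 10⁵ = 5.559 × 10⁻¹⁴ J.
p = √(2mKE) = √(2 × 1.884 × 10⁻²⁸ × 5.559 × 10⁻¹⁴) = 4.577 × 10⁻²¹ kg·m/s.
λ = h/p = 6.626 × 10⁻³⁴ / 4.577 × 10⁻²¹ = 1.45 × 10⁻¹³ m = 145 fm.

λ = 145 fm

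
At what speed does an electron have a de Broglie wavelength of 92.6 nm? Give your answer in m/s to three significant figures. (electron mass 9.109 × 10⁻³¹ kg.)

v = 7860 m/s

p = h/λ = 6.626 × 10⁻³⁴ / 9.260 × 10⁻⁸ = 7.156 × 10⁻²⁷ kg·m/s.
v = p/m = 7.156 × 10⁻²⁷ / 9.109 × 10⁻³¹ = 7.86 × 10³ m/s = 7860 m/s.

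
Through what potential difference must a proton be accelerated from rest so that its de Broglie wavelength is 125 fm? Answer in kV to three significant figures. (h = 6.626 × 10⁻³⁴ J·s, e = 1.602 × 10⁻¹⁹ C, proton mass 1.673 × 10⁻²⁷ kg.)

V = 52.4 kV

p = h/λ = 6.626 × 10⁻³⁴ / 1.250 × 10⁻¹³ = 5.301 × 10⁻²¹ kg·m/s.
KE = p²/(2m) = 8.398 × 10⁻¹⁵ J.
V = KE/e = 8.398 × 10⁻¹⁵ / (1.602 × 10⁻¹⁹) = 52.4 kV.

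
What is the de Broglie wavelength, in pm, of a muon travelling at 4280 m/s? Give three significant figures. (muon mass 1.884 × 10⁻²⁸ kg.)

λ = 822 pm

p = mv = 1.884 × 10⁻²⁸ × 4280 = 8.064 × 10⁻²⁵ kg·m/s.
λ = h/p = 6.626 × 10⁻³⁴ / 8.064 × 10⁻²⁵ = 8.22 × 10⁻¹⁰ m = 822 pm.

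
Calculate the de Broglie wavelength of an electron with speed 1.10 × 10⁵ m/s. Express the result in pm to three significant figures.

λ = 6610 pm

p = mv = 9.109 × 10⁻³¹ × 1.10 × 10⁵ = 1.002 × 10⁻²⁵ kg·m/s.
λ = h/p = 6.626 × 10⁻³⁴ / 1.002 × 10⁻²⁵ = 6.61 × 10⁻⁹ m = 6610 pm.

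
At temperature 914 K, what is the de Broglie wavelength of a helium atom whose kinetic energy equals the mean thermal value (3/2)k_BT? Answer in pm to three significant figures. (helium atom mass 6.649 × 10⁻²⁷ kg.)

KE = (3/2)k_BT = 1.5 × 1.381 × 10⁻²³ × 914 = 1.893 × 10⁻²⁰ J.
p = √(2mKE) = √(2 × 6.649 × 10⁻²⁷ × 1.893 × 10⁻²⁰) = 1.587 × 10⁻²³ kg·m/s.
λ = h/p = 4.18 × 10⁻¹¹ m = 41.8 pm.

λ = 41.8 pm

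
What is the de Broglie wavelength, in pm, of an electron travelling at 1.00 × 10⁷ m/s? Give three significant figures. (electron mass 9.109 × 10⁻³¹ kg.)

λ = 72.7 pm

p = mv = 9.109 × 10⁻³¹ × 1.00 × 10⁷ = 9.109 × 10⁻²⁴ kg·m/s.
λ = h/p = 6.626 × 10⁻³⁴ / 9.109 × 10⁻²⁴ = 7.27 × 10⁻¹¹ m = 72.7 pm.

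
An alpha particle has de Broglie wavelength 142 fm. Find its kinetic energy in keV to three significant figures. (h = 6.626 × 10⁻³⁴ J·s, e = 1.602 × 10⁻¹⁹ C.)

KE = 10.2 keV

p = h/λ = 6.626 × 10⁻³⁴ / 1.420 × 10⁻¹³ = 4.666 × 10⁻²¹ kg·m/s.
KE = p²/(2m) = (4.666 × 10⁻²¹)² / (2 × 6.645 × 10⁻²⁷) = 1.638 × 10⁻¹⁵ J = 10.2 keV.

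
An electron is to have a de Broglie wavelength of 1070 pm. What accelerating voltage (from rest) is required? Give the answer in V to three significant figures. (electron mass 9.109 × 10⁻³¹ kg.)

p = h/λ = 6.626 × 10⁻³⁴ / 1.070 × 10⁻⁹ = 6.193 × 10⁻²⁵ kg·m/s.
KE = p²/(2m) = 2.105 × 10⁻¹⁹ J.
V = KE/e = 2.105 × 10⁻¹⁹ / (1.602 × 10⁻¹⁹) = 1.31 V.

V = 1.31 V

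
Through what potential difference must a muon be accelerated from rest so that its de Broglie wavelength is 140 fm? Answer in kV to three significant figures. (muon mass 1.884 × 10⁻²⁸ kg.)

V = 371 kV

p = h/λ = 6.626 × 10⁻³⁴ / 1.400 × 10⁻¹³ = 4.733 × 10⁻²¹ kg·m/s.
KE = p²/(2m) = 5.945 × 10⁻¹⁴ J.
V = KE/e = 5.945 × 10⁻¹⁴ / (1.602 × 10⁻¹⁹) = 371 kV.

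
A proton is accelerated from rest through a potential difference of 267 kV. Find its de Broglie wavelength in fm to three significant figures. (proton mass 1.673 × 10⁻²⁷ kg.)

λ = 55.4 fm

KE = eV = 1.602 × 10⁻¹⁹ × 2.670 × 10⁵ = 4.277 × 10⁻¹⁴ J.
p = √(2mKE) = √(2 × 1.673 × 10⁻²⁷ × 4.277 × 10⁻¹⁴) = 1.196 × 10⁻²⁰ kg·m/s.
λ = h/p = 6.626 × 10⁻³⁴ / 1.196 × 10⁻²⁰ = 5.54 × 10⁻¹⁴ m = 55.4 fm.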